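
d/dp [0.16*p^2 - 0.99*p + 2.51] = 0.32*p - 0.99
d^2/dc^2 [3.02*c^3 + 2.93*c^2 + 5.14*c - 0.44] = 18.12*c + 5.86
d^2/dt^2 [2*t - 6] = 0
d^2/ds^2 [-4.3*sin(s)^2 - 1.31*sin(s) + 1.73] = 1.31*sin(s) - 8.6*cos(2*s)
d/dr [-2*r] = -2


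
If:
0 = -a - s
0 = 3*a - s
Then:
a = 0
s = 0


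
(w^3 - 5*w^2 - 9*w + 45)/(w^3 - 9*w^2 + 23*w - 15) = (w + 3)/(w - 1)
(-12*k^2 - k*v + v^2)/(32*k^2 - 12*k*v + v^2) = (3*k + v)/(-8*k + v)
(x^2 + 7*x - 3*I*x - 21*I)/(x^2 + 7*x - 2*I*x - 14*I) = (x - 3*I)/(x - 2*I)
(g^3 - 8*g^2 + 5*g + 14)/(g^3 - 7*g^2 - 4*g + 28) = (g + 1)/(g + 2)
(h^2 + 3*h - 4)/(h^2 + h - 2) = (h + 4)/(h + 2)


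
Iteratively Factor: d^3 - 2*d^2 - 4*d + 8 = (d - 2)*(d^2 - 4) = (d - 2)^2*(d + 2)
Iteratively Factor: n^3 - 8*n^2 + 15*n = (n)*(n^2 - 8*n + 15) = n*(n - 5)*(n - 3)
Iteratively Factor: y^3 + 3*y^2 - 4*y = (y + 4)*(y^2 - y) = (y - 1)*(y + 4)*(y)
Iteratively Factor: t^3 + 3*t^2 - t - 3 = (t - 1)*(t^2 + 4*t + 3) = (t - 1)*(t + 3)*(t + 1)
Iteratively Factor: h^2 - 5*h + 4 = (h - 4)*(h - 1)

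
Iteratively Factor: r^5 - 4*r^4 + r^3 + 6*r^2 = (r + 1)*(r^4 - 5*r^3 + 6*r^2) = (r - 2)*(r + 1)*(r^3 - 3*r^2) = (r - 3)*(r - 2)*(r + 1)*(r^2) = r*(r - 3)*(r - 2)*(r + 1)*(r)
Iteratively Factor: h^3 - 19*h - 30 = (h - 5)*(h^2 + 5*h + 6) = (h - 5)*(h + 2)*(h + 3)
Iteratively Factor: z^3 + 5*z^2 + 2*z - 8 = (z + 2)*(z^2 + 3*z - 4) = (z - 1)*(z + 2)*(z + 4)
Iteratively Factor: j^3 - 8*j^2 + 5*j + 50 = (j - 5)*(j^2 - 3*j - 10) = (j - 5)*(j + 2)*(j - 5)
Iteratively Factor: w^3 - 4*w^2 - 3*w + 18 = (w + 2)*(w^2 - 6*w + 9) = (w - 3)*(w + 2)*(w - 3)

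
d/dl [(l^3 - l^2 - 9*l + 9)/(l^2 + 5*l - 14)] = (l^4 + 10*l^3 - 38*l^2 + 10*l + 81)/(l^4 + 10*l^3 - 3*l^2 - 140*l + 196)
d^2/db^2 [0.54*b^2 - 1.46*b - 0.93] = 1.08000000000000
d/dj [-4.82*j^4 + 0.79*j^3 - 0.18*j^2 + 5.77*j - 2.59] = -19.28*j^3 + 2.37*j^2 - 0.36*j + 5.77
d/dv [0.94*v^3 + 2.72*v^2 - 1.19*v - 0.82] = 2.82*v^2 + 5.44*v - 1.19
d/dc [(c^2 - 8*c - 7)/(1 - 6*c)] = 2*(-3*c^2 + c - 25)/(36*c^2 - 12*c + 1)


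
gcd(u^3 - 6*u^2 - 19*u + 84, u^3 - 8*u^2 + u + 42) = u^2 - 10*u + 21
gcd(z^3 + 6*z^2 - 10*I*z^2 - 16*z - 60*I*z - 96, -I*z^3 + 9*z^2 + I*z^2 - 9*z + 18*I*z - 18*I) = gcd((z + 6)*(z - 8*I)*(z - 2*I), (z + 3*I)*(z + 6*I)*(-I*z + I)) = 1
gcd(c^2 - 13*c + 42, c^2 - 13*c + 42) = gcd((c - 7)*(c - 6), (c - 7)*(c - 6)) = c^2 - 13*c + 42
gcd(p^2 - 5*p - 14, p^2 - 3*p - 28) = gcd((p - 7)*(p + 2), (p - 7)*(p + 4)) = p - 7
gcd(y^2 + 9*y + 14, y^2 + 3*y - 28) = y + 7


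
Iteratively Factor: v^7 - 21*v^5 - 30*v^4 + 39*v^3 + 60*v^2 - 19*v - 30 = (v + 3)*(v^6 - 3*v^5 - 12*v^4 + 6*v^3 + 21*v^2 - 3*v - 10) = (v + 1)*(v + 3)*(v^5 - 4*v^4 - 8*v^3 + 14*v^2 + 7*v - 10) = (v + 1)^2*(v + 3)*(v^4 - 5*v^3 - 3*v^2 + 17*v - 10) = (v - 1)*(v + 1)^2*(v + 3)*(v^3 - 4*v^2 - 7*v + 10) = (v - 5)*(v - 1)*(v + 1)^2*(v + 3)*(v^2 + v - 2) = (v - 5)*(v - 1)^2*(v + 1)^2*(v + 3)*(v + 2)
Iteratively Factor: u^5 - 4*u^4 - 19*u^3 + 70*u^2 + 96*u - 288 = (u + 3)*(u^4 - 7*u^3 + 2*u^2 + 64*u - 96) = (u - 4)*(u + 3)*(u^3 - 3*u^2 - 10*u + 24) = (u - 4)*(u - 2)*(u + 3)*(u^2 - u - 12) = (u - 4)*(u - 2)*(u + 3)^2*(u - 4)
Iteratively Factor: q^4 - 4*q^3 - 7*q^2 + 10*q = (q)*(q^3 - 4*q^2 - 7*q + 10) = q*(q - 1)*(q^2 - 3*q - 10) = q*(q - 1)*(q + 2)*(q - 5)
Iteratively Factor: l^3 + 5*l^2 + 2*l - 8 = (l + 4)*(l^2 + l - 2) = (l + 2)*(l + 4)*(l - 1)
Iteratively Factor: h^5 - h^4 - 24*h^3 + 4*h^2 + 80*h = (h + 4)*(h^4 - 5*h^3 - 4*h^2 + 20*h) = (h - 2)*(h + 4)*(h^3 - 3*h^2 - 10*h) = (h - 2)*(h + 2)*(h + 4)*(h^2 - 5*h) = (h - 5)*(h - 2)*(h + 2)*(h + 4)*(h)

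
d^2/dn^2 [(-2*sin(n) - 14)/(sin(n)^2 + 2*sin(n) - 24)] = 2*(sin(n)^5 + 26*sin(n)^4 + 184*sin(n)^3 + 706*sin(n)^2 + 684*sin(n) - 488)/(sin(n)^2 + 2*sin(n) - 24)^3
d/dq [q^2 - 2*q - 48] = 2*q - 2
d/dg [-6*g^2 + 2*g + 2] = 2 - 12*g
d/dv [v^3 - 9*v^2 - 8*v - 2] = 3*v^2 - 18*v - 8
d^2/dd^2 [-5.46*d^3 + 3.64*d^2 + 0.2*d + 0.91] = 7.28 - 32.76*d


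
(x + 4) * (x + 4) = x^2 + 8*x + 16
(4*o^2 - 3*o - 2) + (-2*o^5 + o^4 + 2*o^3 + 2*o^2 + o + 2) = -2*o^5 + o^4 + 2*o^3 + 6*o^2 - 2*o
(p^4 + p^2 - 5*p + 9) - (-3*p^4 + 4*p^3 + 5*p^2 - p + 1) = 4*p^4 - 4*p^3 - 4*p^2 - 4*p + 8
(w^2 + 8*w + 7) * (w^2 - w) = w^4 + 7*w^3 - w^2 - 7*w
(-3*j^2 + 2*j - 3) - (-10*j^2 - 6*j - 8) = 7*j^2 + 8*j + 5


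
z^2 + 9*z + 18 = (z + 3)*(z + 6)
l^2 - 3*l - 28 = (l - 7)*(l + 4)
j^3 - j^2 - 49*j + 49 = (j - 7)*(j - 1)*(j + 7)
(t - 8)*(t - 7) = t^2 - 15*t + 56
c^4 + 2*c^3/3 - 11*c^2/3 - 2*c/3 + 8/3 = (c - 4/3)*(c - 1)*(c + 1)*(c + 2)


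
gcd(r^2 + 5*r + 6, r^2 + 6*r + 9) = r + 3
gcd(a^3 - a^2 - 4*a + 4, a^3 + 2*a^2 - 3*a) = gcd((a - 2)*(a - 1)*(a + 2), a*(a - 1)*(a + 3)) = a - 1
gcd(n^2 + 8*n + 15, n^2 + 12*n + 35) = n + 5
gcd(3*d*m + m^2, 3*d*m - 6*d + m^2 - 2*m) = 3*d + m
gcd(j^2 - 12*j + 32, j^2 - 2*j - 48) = j - 8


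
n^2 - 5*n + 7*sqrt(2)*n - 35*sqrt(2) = (n - 5)*(n + 7*sqrt(2))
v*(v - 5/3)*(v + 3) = v^3 + 4*v^2/3 - 5*v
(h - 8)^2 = h^2 - 16*h + 64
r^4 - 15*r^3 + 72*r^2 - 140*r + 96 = (r - 8)*(r - 3)*(r - 2)^2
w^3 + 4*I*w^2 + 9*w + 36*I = (w - 3*I)*(w + 3*I)*(w + 4*I)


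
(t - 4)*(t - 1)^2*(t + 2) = t^4 - 4*t^3 - 3*t^2 + 14*t - 8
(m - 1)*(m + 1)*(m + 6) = m^3 + 6*m^2 - m - 6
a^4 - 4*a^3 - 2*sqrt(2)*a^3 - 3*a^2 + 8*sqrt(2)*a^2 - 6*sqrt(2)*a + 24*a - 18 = (a - 3)*(a - 1)*(a - 3*sqrt(2))*(a + sqrt(2))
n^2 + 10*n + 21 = (n + 3)*(n + 7)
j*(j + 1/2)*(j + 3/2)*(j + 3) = j^4 + 5*j^3 + 27*j^2/4 + 9*j/4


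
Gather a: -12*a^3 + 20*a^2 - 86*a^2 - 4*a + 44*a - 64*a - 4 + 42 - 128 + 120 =-12*a^3 - 66*a^2 - 24*a + 30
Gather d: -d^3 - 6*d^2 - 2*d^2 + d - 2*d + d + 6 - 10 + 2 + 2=-d^3 - 8*d^2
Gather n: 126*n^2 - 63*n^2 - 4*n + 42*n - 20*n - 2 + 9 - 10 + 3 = 63*n^2 + 18*n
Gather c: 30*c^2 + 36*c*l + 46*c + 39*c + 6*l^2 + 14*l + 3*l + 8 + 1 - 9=30*c^2 + c*(36*l + 85) + 6*l^2 + 17*l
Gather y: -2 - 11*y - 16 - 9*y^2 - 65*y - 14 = -9*y^2 - 76*y - 32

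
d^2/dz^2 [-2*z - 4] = 0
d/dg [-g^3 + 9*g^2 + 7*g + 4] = -3*g^2 + 18*g + 7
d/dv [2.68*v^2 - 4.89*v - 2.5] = 5.36*v - 4.89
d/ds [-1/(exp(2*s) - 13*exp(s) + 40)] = (2*exp(s) - 13)*exp(s)/(exp(2*s) - 13*exp(s) + 40)^2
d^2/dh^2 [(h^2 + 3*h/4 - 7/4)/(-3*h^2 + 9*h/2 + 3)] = (-12*h^3 + 12*h^2 - 54*h + 31)/(8*h^6 - 36*h^5 + 30*h^4 + 45*h^3 - 30*h^2 - 36*h - 8)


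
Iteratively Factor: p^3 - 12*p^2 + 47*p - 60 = (p - 5)*(p^2 - 7*p + 12) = (p - 5)*(p - 4)*(p - 3)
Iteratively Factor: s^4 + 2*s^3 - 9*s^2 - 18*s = (s)*(s^3 + 2*s^2 - 9*s - 18) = s*(s - 3)*(s^2 + 5*s + 6) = s*(s - 3)*(s + 3)*(s + 2)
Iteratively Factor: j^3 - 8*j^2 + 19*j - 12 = (j - 1)*(j^2 - 7*j + 12) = (j - 4)*(j - 1)*(j - 3)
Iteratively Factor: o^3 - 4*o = (o - 2)*(o^2 + 2*o) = (o - 2)*(o + 2)*(o)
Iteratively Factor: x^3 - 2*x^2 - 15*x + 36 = (x - 3)*(x^2 + x - 12) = (x - 3)*(x + 4)*(x - 3)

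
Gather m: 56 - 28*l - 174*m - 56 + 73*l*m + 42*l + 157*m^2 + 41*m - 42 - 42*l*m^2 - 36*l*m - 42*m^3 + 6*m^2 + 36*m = 14*l - 42*m^3 + m^2*(163 - 42*l) + m*(37*l - 97) - 42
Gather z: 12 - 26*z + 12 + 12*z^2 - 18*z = 12*z^2 - 44*z + 24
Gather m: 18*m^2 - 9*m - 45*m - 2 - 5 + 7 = 18*m^2 - 54*m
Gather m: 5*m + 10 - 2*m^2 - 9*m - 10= -2*m^2 - 4*m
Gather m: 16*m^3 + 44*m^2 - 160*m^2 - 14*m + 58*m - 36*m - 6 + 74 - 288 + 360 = 16*m^3 - 116*m^2 + 8*m + 140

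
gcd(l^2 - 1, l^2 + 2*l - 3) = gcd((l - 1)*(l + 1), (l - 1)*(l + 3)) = l - 1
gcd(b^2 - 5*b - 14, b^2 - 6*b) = 1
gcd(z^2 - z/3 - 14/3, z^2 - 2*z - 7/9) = z - 7/3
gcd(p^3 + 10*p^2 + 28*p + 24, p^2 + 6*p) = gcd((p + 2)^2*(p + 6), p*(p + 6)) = p + 6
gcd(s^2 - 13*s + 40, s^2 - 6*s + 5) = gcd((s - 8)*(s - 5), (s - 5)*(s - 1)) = s - 5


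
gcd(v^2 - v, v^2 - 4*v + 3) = v - 1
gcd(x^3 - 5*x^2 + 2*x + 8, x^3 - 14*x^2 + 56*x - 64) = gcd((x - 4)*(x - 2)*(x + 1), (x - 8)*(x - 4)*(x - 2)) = x^2 - 6*x + 8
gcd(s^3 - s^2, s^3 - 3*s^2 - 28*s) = s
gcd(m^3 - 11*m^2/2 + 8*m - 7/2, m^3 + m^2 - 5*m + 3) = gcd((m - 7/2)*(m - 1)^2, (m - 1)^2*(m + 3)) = m^2 - 2*m + 1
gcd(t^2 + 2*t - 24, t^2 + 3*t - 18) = t + 6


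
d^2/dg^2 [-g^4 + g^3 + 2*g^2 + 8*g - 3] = -12*g^2 + 6*g + 4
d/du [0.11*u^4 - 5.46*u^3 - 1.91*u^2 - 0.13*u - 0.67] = 0.44*u^3 - 16.38*u^2 - 3.82*u - 0.13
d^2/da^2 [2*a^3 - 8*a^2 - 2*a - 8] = 12*a - 16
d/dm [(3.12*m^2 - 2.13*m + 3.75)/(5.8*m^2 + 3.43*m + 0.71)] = (23.0556*m^2 - 39.0696*m - 14.3748)/(33.64*m^4 + 39.788*m^3 + 20.0009*m^2 + 4.8706*m + 0.5041)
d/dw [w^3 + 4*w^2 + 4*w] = 3*w^2 + 8*w + 4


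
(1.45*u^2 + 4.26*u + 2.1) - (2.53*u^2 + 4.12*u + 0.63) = -1.08*u^2 + 0.14*u + 1.47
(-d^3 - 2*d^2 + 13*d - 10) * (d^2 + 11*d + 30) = -d^5 - 13*d^4 - 39*d^3 + 73*d^2 + 280*d - 300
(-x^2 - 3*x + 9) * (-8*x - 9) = 8*x^3 + 33*x^2 - 45*x - 81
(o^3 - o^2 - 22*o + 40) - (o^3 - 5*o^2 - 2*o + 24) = 4*o^2 - 20*o + 16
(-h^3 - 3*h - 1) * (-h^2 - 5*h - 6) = h^5 + 5*h^4 + 9*h^3 + 16*h^2 + 23*h + 6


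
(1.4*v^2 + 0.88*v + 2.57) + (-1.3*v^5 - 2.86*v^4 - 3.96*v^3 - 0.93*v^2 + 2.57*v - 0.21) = -1.3*v^5 - 2.86*v^4 - 3.96*v^3 + 0.47*v^2 + 3.45*v + 2.36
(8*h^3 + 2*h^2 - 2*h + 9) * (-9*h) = -72*h^4 - 18*h^3 + 18*h^2 - 81*h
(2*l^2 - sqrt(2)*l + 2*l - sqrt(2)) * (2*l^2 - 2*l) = 4*l^4 - 2*sqrt(2)*l^3 - 4*l^2 + 2*sqrt(2)*l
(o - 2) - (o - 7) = 5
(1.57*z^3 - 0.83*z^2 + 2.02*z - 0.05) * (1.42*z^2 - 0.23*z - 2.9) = 2.2294*z^5 - 1.5397*z^4 - 1.4937*z^3 + 1.8714*z^2 - 5.8465*z + 0.145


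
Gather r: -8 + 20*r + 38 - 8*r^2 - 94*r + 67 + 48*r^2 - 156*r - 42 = 40*r^2 - 230*r + 55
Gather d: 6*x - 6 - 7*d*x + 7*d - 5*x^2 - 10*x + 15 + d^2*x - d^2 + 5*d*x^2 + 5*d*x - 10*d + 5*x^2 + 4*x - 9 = d^2*(x - 1) + d*(5*x^2 - 2*x - 3)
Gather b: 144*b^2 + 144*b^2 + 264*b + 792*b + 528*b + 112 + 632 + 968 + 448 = 288*b^2 + 1584*b + 2160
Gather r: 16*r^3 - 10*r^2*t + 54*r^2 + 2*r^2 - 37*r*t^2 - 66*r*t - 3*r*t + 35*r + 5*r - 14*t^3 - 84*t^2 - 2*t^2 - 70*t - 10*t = 16*r^3 + r^2*(56 - 10*t) + r*(-37*t^2 - 69*t + 40) - 14*t^3 - 86*t^2 - 80*t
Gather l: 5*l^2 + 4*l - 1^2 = 5*l^2 + 4*l - 1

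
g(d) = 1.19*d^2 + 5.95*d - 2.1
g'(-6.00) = -8.33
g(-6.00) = 5.04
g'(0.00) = 5.95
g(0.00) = -2.10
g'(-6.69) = -9.97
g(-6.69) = 11.35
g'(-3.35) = -2.02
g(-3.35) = -8.68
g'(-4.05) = -3.69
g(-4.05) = -6.68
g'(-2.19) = 0.74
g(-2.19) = -9.42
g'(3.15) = 13.45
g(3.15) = 28.45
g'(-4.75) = -5.36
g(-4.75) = -3.51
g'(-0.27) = 5.31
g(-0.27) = -3.62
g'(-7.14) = -11.04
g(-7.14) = 16.08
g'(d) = 2.38*d + 5.95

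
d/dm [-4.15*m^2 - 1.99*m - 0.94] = -8.3*m - 1.99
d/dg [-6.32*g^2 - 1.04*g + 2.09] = -12.64*g - 1.04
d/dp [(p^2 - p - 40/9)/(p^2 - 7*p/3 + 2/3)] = 2*(-18*p^2 + 138*p - 149)/(3*(9*p^4 - 42*p^3 + 61*p^2 - 28*p + 4))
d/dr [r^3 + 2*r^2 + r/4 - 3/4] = 3*r^2 + 4*r + 1/4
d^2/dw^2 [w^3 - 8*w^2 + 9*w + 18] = 6*w - 16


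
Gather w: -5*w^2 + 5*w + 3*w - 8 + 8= -5*w^2 + 8*w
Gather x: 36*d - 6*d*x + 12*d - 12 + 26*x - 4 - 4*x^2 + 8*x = 48*d - 4*x^2 + x*(34 - 6*d) - 16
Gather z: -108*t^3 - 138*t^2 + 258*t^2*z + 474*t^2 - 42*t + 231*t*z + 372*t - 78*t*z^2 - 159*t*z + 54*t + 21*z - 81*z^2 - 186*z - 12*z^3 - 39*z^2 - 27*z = -108*t^3 + 336*t^2 + 384*t - 12*z^3 + z^2*(-78*t - 120) + z*(258*t^2 + 72*t - 192)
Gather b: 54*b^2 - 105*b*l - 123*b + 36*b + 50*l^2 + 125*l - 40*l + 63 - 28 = 54*b^2 + b*(-105*l - 87) + 50*l^2 + 85*l + 35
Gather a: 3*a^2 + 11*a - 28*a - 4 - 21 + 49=3*a^2 - 17*a + 24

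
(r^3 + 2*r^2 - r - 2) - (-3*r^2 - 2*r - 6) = r^3 + 5*r^2 + r + 4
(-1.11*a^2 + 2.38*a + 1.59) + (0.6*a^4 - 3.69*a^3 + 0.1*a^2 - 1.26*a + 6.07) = 0.6*a^4 - 3.69*a^3 - 1.01*a^2 + 1.12*a + 7.66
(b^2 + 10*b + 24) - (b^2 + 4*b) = 6*b + 24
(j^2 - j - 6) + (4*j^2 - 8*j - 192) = 5*j^2 - 9*j - 198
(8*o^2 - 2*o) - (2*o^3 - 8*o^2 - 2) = -2*o^3 + 16*o^2 - 2*o + 2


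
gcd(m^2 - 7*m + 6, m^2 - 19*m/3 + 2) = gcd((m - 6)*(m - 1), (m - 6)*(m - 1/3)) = m - 6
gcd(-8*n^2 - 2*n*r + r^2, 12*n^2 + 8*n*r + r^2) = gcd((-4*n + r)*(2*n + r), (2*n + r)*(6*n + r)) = 2*n + r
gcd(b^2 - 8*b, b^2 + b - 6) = 1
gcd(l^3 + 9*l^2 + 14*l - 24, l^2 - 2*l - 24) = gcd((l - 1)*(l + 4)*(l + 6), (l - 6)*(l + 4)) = l + 4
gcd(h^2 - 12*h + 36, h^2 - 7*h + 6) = h - 6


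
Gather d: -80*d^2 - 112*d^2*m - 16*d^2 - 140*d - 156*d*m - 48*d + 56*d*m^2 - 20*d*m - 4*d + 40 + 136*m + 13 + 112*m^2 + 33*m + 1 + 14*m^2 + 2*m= d^2*(-112*m - 96) + d*(56*m^2 - 176*m - 192) + 126*m^2 + 171*m + 54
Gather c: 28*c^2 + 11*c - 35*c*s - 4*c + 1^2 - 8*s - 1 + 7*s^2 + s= 28*c^2 + c*(7 - 35*s) + 7*s^2 - 7*s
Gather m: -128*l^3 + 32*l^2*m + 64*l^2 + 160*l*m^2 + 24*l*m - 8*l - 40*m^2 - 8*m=-128*l^3 + 64*l^2 - 8*l + m^2*(160*l - 40) + m*(32*l^2 + 24*l - 8)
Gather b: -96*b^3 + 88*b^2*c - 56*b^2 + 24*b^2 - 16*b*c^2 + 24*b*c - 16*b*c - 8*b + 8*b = -96*b^3 + b^2*(88*c - 32) + b*(-16*c^2 + 8*c)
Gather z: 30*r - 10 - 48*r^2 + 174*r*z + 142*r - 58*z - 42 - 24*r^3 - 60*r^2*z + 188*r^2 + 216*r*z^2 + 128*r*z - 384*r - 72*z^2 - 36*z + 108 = -24*r^3 + 140*r^2 - 212*r + z^2*(216*r - 72) + z*(-60*r^2 + 302*r - 94) + 56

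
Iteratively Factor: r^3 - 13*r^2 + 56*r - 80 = (r - 5)*(r^2 - 8*r + 16) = (r - 5)*(r - 4)*(r - 4)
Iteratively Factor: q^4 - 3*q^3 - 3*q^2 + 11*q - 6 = (q - 3)*(q^3 - 3*q + 2) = (q - 3)*(q - 1)*(q^2 + q - 2) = (q - 3)*(q - 1)^2*(q + 2)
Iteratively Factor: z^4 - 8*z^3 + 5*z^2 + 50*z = (z - 5)*(z^3 - 3*z^2 - 10*z) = (z - 5)^2*(z^2 + 2*z) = z*(z - 5)^2*(z + 2)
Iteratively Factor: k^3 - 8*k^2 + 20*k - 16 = (k - 2)*(k^2 - 6*k + 8) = (k - 2)^2*(k - 4)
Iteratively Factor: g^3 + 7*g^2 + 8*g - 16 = (g + 4)*(g^2 + 3*g - 4) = (g + 4)^2*(g - 1)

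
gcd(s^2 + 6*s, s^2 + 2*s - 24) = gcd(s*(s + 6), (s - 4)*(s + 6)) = s + 6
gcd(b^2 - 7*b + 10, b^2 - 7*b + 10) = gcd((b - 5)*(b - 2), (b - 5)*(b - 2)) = b^2 - 7*b + 10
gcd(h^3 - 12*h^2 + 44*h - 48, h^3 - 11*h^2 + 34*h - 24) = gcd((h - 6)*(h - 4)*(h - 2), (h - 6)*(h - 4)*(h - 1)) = h^2 - 10*h + 24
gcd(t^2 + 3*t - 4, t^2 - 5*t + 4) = t - 1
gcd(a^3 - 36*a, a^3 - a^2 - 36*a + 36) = a^2 - 36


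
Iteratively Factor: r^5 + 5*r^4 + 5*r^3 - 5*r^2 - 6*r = (r + 2)*(r^4 + 3*r^3 - r^2 - 3*r) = (r + 2)*(r + 3)*(r^3 - r) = (r - 1)*(r + 2)*(r + 3)*(r^2 + r) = r*(r - 1)*(r + 2)*(r + 3)*(r + 1)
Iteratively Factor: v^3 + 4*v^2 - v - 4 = (v + 4)*(v^2 - 1) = (v - 1)*(v + 4)*(v + 1)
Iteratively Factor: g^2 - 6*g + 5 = (g - 5)*(g - 1)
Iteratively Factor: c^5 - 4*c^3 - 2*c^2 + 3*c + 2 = (c + 1)*(c^4 - c^3 - 3*c^2 + c + 2) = (c - 2)*(c + 1)*(c^3 + c^2 - c - 1) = (c - 2)*(c - 1)*(c + 1)*(c^2 + 2*c + 1) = (c - 2)*(c - 1)*(c + 1)^2*(c + 1)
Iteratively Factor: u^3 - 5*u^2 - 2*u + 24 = (u - 4)*(u^2 - u - 6) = (u - 4)*(u + 2)*(u - 3)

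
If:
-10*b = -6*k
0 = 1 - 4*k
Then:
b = 3/20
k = 1/4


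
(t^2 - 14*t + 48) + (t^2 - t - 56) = 2*t^2 - 15*t - 8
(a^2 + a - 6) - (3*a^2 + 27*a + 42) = -2*a^2 - 26*a - 48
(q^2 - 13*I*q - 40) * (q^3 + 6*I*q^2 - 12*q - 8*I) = q^5 - 7*I*q^4 + 26*q^3 - 92*I*q^2 + 376*q + 320*I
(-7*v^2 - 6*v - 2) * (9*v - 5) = -63*v^3 - 19*v^2 + 12*v + 10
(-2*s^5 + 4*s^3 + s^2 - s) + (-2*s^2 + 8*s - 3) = -2*s^5 + 4*s^3 - s^2 + 7*s - 3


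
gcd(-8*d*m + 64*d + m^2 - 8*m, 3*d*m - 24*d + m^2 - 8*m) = m - 8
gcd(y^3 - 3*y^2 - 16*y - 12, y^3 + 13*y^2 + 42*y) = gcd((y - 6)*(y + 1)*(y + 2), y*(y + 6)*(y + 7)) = 1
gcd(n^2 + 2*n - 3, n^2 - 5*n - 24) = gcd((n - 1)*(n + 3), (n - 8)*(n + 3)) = n + 3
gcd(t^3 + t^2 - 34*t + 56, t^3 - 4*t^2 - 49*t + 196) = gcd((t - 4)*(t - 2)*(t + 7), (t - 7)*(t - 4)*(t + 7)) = t^2 + 3*t - 28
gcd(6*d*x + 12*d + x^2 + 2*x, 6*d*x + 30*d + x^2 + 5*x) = 6*d + x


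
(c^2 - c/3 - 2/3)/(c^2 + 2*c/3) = (c - 1)/c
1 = 1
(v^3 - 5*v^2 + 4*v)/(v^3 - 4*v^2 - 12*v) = (-v^2 + 5*v - 4)/(-v^2 + 4*v + 12)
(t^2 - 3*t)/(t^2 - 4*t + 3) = t/(t - 1)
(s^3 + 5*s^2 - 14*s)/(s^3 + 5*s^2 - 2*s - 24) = s*(s + 7)/(s^2 + 7*s + 12)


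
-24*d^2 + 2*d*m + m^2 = (-4*d + m)*(6*d + m)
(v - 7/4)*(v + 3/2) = v^2 - v/4 - 21/8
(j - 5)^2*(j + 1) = j^3 - 9*j^2 + 15*j + 25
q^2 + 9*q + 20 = (q + 4)*(q + 5)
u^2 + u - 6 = (u - 2)*(u + 3)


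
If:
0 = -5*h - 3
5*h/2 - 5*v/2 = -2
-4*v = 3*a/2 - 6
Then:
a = 52/15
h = -3/5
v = 1/5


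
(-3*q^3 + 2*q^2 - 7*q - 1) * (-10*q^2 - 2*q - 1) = 30*q^5 - 14*q^4 + 69*q^3 + 22*q^2 + 9*q + 1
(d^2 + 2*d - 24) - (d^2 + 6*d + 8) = -4*d - 32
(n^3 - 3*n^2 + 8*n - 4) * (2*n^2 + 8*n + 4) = 2*n^5 + 2*n^4 - 4*n^3 + 44*n^2 - 16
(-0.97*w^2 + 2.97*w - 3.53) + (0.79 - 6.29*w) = -0.97*w^2 - 3.32*w - 2.74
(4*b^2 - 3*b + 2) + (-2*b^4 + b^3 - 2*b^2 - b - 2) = -2*b^4 + b^3 + 2*b^2 - 4*b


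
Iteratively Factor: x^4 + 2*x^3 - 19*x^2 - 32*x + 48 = (x - 1)*(x^3 + 3*x^2 - 16*x - 48) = (x - 1)*(x + 4)*(x^2 - x - 12) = (x - 4)*(x - 1)*(x + 4)*(x + 3)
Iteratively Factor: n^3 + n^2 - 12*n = (n + 4)*(n^2 - 3*n) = (n - 3)*(n + 4)*(n)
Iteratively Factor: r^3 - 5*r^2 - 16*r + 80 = (r - 4)*(r^2 - r - 20) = (r - 5)*(r - 4)*(r + 4)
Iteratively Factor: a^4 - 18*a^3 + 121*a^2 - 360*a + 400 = (a - 5)*(a^3 - 13*a^2 + 56*a - 80) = (a - 5)*(a - 4)*(a^2 - 9*a + 20) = (a - 5)^2*(a - 4)*(a - 4)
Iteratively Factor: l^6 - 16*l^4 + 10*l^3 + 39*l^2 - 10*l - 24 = (l - 1)*(l^5 + l^4 - 15*l^3 - 5*l^2 + 34*l + 24) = (l - 1)*(l + 1)*(l^4 - 15*l^2 + 10*l + 24) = (l - 1)*(l + 1)*(l + 4)*(l^3 - 4*l^2 + l + 6) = (l - 3)*(l - 1)*(l + 1)*(l + 4)*(l^2 - l - 2) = (l - 3)*(l - 2)*(l - 1)*(l + 1)*(l + 4)*(l + 1)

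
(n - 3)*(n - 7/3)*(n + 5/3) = n^3 - 11*n^2/3 - 17*n/9 + 35/3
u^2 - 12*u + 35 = (u - 7)*(u - 5)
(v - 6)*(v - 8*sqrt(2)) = v^2 - 8*sqrt(2)*v - 6*v + 48*sqrt(2)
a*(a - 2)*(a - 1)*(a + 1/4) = a^4 - 11*a^3/4 + 5*a^2/4 + a/2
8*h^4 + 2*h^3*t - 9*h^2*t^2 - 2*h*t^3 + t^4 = (-4*h + t)*(-h + t)*(h + t)*(2*h + t)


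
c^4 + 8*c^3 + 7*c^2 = c^2*(c + 1)*(c + 7)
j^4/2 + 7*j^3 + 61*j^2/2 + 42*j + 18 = (j/2 + 1/2)*(j + 1)*(j + 6)^2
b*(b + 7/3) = b^2 + 7*b/3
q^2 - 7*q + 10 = (q - 5)*(q - 2)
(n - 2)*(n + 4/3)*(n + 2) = n^3 + 4*n^2/3 - 4*n - 16/3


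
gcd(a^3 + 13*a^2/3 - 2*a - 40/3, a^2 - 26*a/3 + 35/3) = a - 5/3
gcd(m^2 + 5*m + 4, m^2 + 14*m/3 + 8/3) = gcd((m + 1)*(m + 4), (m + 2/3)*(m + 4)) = m + 4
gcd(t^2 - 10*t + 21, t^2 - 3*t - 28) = t - 7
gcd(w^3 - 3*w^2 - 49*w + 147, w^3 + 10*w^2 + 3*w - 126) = w^2 + 4*w - 21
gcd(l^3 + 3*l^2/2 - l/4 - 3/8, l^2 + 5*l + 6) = 1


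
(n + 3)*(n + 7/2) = n^2 + 13*n/2 + 21/2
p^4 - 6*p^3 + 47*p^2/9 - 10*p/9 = p*(p - 5)*(p - 2/3)*(p - 1/3)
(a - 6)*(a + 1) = a^2 - 5*a - 6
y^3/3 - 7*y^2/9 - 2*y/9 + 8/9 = (y/3 + 1/3)*(y - 2)*(y - 4/3)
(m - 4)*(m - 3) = m^2 - 7*m + 12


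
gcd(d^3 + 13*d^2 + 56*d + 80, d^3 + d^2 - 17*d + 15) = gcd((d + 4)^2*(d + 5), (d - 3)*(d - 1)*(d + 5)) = d + 5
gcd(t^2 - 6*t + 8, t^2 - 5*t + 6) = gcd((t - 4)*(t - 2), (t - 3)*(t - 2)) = t - 2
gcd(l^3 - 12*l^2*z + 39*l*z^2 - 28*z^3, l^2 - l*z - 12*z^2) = -l + 4*z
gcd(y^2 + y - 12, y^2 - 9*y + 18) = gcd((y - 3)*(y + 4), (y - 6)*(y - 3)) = y - 3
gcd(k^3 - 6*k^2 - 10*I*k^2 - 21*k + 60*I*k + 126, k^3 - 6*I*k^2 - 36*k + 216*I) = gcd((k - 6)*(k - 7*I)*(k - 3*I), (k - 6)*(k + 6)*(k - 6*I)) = k - 6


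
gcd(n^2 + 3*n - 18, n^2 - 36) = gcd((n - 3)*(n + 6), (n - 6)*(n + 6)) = n + 6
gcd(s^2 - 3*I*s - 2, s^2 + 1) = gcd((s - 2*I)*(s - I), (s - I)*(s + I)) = s - I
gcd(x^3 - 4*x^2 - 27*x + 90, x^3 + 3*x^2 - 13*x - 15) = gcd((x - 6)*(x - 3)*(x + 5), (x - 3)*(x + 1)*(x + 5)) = x^2 + 2*x - 15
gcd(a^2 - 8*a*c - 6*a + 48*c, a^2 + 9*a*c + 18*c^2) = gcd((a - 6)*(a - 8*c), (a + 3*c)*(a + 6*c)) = 1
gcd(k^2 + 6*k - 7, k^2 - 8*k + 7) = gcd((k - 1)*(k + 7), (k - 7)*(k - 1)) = k - 1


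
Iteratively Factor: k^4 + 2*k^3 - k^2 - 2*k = (k + 2)*(k^3 - k) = k*(k + 2)*(k^2 - 1) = k*(k + 1)*(k + 2)*(k - 1)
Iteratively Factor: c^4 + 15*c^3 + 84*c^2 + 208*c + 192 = (c + 4)*(c^3 + 11*c^2 + 40*c + 48) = (c + 4)^2*(c^2 + 7*c + 12) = (c + 3)*(c + 4)^2*(c + 4)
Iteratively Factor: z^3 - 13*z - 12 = (z + 3)*(z^2 - 3*z - 4) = (z - 4)*(z + 3)*(z + 1)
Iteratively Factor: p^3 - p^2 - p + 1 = (p - 1)*(p^2 - 1) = (p - 1)^2*(p + 1)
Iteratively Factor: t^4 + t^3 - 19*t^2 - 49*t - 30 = (t - 5)*(t^3 + 6*t^2 + 11*t + 6) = (t - 5)*(t + 3)*(t^2 + 3*t + 2) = (t - 5)*(t + 1)*(t + 3)*(t + 2)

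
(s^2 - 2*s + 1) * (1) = s^2 - 2*s + 1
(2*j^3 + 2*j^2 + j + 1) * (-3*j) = -6*j^4 - 6*j^3 - 3*j^2 - 3*j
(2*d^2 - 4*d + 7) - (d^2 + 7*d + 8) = d^2 - 11*d - 1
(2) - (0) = 2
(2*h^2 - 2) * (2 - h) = -2*h^3 + 4*h^2 + 2*h - 4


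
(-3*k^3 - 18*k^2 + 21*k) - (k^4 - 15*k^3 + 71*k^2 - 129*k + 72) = -k^4 + 12*k^3 - 89*k^2 + 150*k - 72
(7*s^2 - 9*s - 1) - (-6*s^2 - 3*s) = 13*s^2 - 6*s - 1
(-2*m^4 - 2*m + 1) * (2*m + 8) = -4*m^5 - 16*m^4 - 4*m^2 - 14*m + 8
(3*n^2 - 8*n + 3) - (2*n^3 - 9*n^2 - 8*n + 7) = -2*n^3 + 12*n^2 - 4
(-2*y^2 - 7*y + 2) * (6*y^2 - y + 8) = -12*y^4 - 40*y^3 + 3*y^2 - 58*y + 16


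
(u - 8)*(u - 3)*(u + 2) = u^3 - 9*u^2 + 2*u + 48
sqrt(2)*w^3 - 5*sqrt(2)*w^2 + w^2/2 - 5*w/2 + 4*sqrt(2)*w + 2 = (w - 4)*(w - 1)*(sqrt(2)*w + 1/2)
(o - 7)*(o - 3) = o^2 - 10*o + 21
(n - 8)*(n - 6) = n^2 - 14*n + 48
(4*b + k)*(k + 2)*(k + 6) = 4*b*k^2 + 32*b*k + 48*b + k^3 + 8*k^2 + 12*k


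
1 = 1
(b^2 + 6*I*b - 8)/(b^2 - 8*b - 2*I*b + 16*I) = (b^2 + 6*I*b - 8)/(b^2 - 8*b - 2*I*b + 16*I)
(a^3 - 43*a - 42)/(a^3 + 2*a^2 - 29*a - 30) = (a - 7)/(a - 5)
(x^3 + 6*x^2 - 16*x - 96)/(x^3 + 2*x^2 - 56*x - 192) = (x - 4)/(x - 8)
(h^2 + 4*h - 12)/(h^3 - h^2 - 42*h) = (h - 2)/(h*(h - 7))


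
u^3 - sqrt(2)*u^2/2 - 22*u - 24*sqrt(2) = (u - 4*sqrt(2))*(u + 3*sqrt(2)/2)*(u + 2*sqrt(2))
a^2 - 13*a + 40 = (a - 8)*(a - 5)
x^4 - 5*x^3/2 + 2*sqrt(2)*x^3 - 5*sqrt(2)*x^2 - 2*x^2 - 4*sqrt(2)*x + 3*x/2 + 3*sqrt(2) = (x - 3)*(x - 1/2)*(x + 1)*(x + 2*sqrt(2))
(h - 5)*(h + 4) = h^2 - h - 20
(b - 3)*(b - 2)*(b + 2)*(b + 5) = b^4 + 2*b^3 - 19*b^2 - 8*b + 60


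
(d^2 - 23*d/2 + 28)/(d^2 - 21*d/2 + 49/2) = (d - 8)/(d - 7)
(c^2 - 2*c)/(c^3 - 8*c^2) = (c - 2)/(c*(c - 8))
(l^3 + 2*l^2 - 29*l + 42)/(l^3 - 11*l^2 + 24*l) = (l^2 + 5*l - 14)/(l*(l - 8))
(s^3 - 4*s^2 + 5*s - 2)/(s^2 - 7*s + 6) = (s^2 - 3*s + 2)/(s - 6)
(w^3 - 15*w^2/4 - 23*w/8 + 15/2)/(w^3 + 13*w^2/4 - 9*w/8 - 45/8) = (w - 4)/(w + 3)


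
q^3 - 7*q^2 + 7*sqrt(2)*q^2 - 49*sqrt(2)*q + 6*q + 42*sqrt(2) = (q - 6)*(q - 1)*(q + 7*sqrt(2))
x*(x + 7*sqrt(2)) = x^2 + 7*sqrt(2)*x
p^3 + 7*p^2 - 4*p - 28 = (p - 2)*(p + 2)*(p + 7)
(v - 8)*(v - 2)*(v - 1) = v^3 - 11*v^2 + 26*v - 16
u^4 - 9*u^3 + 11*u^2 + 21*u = u*(u - 7)*(u - 3)*(u + 1)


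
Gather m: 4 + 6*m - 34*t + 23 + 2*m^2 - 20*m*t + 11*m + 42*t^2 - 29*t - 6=2*m^2 + m*(17 - 20*t) + 42*t^2 - 63*t + 21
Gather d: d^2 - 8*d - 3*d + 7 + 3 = d^2 - 11*d + 10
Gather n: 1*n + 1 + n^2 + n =n^2 + 2*n + 1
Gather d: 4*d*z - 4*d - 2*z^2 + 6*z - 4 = d*(4*z - 4) - 2*z^2 + 6*z - 4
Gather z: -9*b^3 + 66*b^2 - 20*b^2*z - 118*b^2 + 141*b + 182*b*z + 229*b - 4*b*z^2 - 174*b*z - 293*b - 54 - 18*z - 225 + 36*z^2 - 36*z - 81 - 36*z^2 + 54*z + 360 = -9*b^3 - 52*b^2 - 4*b*z^2 + 77*b + z*(-20*b^2 + 8*b)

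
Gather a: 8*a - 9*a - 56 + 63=7 - a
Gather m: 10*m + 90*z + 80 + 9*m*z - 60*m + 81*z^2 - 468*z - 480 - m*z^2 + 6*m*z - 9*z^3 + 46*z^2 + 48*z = m*(-z^2 + 15*z - 50) - 9*z^3 + 127*z^2 - 330*z - 400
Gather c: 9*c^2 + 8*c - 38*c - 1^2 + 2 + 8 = 9*c^2 - 30*c + 9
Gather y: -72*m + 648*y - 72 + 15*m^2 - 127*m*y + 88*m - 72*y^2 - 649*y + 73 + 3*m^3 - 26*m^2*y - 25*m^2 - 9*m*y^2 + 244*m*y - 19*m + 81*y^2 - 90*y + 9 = 3*m^3 - 10*m^2 - 3*m + y^2*(9 - 9*m) + y*(-26*m^2 + 117*m - 91) + 10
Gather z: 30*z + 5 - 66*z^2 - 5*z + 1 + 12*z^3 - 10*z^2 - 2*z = 12*z^3 - 76*z^2 + 23*z + 6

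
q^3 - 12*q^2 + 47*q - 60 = (q - 5)*(q - 4)*(q - 3)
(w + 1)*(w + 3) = w^2 + 4*w + 3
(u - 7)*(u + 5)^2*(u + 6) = u^4 + 9*u^3 - 27*u^2 - 445*u - 1050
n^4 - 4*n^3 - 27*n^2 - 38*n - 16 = (n - 8)*(n + 1)^2*(n + 2)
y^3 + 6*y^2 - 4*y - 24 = (y - 2)*(y + 2)*(y + 6)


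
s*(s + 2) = s^2 + 2*s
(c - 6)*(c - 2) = c^2 - 8*c + 12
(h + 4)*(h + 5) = h^2 + 9*h + 20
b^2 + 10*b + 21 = (b + 3)*(b + 7)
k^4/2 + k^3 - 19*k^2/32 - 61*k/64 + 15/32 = (k/2 + 1)*(k - 3/4)*(k - 1/2)*(k + 5/4)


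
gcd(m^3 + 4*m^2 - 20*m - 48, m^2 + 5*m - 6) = m + 6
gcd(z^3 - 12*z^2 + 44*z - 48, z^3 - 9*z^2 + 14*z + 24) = z^2 - 10*z + 24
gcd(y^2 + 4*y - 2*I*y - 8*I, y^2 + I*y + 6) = y - 2*I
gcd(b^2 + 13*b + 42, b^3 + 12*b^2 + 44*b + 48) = b + 6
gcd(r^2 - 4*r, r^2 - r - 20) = 1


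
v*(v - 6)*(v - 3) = v^3 - 9*v^2 + 18*v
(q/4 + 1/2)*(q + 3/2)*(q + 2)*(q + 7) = q^4/4 + 25*q^3/8 + 97*q^2/8 + 19*q + 21/2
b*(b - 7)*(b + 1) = b^3 - 6*b^2 - 7*b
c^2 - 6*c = c*(c - 6)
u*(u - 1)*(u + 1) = u^3 - u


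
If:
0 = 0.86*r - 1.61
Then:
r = 1.87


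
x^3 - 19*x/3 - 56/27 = (x - 8/3)*(x + 1/3)*(x + 7/3)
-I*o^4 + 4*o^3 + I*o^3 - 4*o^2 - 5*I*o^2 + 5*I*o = o*(o - I)*(o + 5*I)*(-I*o + I)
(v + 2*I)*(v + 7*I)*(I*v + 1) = I*v^3 - 8*v^2 - 5*I*v - 14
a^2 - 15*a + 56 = (a - 8)*(a - 7)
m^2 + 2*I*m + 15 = (m - 3*I)*(m + 5*I)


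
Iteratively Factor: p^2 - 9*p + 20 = (p - 5)*(p - 4)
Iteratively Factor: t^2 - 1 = (t - 1)*(t + 1)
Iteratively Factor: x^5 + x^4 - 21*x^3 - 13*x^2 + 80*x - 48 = (x - 4)*(x^4 + 5*x^3 - x^2 - 17*x + 12) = (x - 4)*(x + 4)*(x^3 + x^2 - 5*x + 3) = (x - 4)*(x - 1)*(x + 4)*(x^2 + 2*x - 3) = (x - 4)*(x - 1)^2*(x + 4)*(x + 3)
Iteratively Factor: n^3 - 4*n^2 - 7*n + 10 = (n - 1)*(n^2 - 3*n - 10) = (n - 5)*(n - 1)*(n + 2)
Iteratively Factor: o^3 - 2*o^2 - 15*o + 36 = (o - 3)*(o^2 + o - 12) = (o - 3)^2*(o + 4)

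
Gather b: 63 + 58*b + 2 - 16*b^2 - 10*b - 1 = -16*b^2 + 48*b + 64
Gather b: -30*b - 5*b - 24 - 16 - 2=-35*b - 42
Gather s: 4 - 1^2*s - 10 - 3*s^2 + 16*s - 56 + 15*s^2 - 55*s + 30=12*s^2 - 40*s - 32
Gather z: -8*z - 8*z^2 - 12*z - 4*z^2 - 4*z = -12*z^2 - 24*z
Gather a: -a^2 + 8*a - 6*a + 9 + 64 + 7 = -a^2 + 2*a + 80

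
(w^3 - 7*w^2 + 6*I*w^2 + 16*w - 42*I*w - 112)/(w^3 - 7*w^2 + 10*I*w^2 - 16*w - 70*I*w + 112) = (w - 2*I)/(w + 2*I)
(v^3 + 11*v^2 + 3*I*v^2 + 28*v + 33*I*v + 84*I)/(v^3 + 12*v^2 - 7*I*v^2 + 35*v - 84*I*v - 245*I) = (v^2 + v*(4 + 3*I) + 12*I)/(v^2 + v*(5 - 7*I) - 35*I)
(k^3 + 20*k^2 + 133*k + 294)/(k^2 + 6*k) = k + 14 + 49/k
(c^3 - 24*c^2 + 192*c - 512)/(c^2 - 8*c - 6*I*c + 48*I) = (c^2 - 16*c + 64)/(c - 6*I)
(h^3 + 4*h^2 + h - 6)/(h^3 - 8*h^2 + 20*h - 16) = (h^3 + 4*h^2 + h - 6)/(h^3 - 8*h^2 + 20*h - 16)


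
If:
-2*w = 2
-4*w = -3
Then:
No Solution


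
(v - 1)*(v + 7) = v^2 + 6*v - 7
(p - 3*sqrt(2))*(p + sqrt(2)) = p^2 - 2*sqrt(2)*p - 6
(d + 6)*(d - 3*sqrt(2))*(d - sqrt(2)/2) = d^3 - 7*sqrt(2)*d^2/2 + 6*d^2 - 21*sqrt(2)*d + 3*d + 18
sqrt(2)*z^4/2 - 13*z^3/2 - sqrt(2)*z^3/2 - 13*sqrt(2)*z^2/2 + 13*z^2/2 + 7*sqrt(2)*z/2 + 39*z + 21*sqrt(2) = (z - 3)*(z - 7*sqrt(2))*(z + sqrt(2)/2)*(sqrt(2)*z/2 + sqrt(2))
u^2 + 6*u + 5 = (u + 1)*(u + 5)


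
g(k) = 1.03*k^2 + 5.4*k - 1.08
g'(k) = 2.06*k + 5.4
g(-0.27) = -2.46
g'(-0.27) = 4.84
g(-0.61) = -3.99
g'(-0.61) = 4.14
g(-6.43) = 6.78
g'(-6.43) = -7.85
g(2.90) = 23.24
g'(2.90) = 11.37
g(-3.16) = -7.86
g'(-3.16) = -1.11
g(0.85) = 4.25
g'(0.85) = 7.15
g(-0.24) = -2.32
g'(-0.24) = 4.91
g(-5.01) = -2.28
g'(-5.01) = -4.92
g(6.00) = 68.40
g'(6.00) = 17.76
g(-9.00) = 33.75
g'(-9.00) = -13.14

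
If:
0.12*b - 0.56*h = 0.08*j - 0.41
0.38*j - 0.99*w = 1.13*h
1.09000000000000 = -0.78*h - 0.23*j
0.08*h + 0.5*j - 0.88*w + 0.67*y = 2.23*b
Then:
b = 0.333680020801248*y + 0.344477335306785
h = 0.138698321899314*y + 2.87662009720583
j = -0.470368222093326*y - 14.4946246774806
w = -0.338857604183524*y - 8.84700816897499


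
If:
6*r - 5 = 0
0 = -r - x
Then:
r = 5/6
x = -5/6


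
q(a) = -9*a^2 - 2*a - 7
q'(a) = -18*a - 2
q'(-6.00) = 106.00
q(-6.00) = -319.00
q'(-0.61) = 8.98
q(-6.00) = -319.00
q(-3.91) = -136.77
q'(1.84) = -35.12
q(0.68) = -12.52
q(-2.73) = -68.62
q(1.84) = -41.15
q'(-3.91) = 68.38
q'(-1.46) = 24.28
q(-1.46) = -23.26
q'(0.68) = -14.24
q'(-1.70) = 28.60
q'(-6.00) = 106.00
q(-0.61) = -9.13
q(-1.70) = -29.61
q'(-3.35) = 58.30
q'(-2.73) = 47.14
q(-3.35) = -101.30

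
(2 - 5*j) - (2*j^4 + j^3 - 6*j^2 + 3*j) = -2*j^4 - j^3 + 6*j^2 - 8*j + 2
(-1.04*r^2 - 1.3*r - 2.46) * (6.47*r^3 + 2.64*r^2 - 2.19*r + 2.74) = -6.7288*r^5 - 11.1566*r^4 - 17.0706*r^3 - 6.497*r^2 + 1.8254*r - 6.7404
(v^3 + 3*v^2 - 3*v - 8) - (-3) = v^3 + 3*v^2 - 3*v - 5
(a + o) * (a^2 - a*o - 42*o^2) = a^3 - 43*a*o^2 - 42*o^3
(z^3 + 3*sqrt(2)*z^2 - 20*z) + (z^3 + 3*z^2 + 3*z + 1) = 2*z^3 + 3*z^2 + 3*sqrt(2)*z^2 - 17*z + 1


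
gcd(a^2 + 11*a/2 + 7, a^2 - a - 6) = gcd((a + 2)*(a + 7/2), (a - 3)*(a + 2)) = a + 2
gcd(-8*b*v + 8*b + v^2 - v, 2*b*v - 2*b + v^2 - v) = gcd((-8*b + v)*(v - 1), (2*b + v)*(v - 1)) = v - 1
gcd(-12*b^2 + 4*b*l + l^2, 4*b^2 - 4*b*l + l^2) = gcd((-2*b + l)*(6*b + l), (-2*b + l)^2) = 2*b - l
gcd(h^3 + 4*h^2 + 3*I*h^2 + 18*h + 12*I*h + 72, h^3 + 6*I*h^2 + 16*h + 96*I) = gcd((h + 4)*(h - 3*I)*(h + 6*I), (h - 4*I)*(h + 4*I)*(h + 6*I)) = h + 6*I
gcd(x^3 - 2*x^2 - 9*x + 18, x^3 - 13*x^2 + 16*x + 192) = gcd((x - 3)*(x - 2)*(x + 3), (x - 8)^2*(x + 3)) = x + 3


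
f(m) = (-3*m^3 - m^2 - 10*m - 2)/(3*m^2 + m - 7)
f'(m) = (-6*m - 1)*(-3*m^3 - m^2 - 10*m - 2)/(3*m^2 + m - 7)^2 + (-9*m^2 - 2*m - 10)/(3*m^2 + m - 7)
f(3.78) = -5.45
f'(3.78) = -0.43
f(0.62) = 1.78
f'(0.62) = 4.42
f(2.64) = -5.47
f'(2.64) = 0.86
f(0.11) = 0.45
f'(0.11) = 1.62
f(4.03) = -5.57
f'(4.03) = -0.52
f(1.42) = -57.13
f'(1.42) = 1093.15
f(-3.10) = 5.81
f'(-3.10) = 0.64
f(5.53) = -6.59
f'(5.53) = -0.79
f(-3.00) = 5.88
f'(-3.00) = 0.88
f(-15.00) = 15.39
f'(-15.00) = -0.97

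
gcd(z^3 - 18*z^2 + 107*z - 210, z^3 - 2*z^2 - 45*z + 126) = z - 6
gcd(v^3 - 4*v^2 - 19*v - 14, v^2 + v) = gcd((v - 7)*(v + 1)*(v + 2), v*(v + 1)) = v + 1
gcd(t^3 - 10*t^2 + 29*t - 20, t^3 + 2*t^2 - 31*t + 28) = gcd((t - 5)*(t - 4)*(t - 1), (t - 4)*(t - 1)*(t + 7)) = t^2 - 5*t + 4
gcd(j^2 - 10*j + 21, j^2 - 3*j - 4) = 1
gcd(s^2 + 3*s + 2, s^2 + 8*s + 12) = s + 2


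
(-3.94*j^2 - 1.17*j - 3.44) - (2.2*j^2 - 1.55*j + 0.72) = -6.14*j^2 + 0.38*j - 4.16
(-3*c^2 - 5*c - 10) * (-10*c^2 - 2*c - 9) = 30*c^4 + 56*c^3 + 137*c^2 + 65*c + 90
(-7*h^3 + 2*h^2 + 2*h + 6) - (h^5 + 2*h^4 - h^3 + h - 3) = -h^5 - 2*h^4 - 6*h^3 + 2*h^2 + h + 9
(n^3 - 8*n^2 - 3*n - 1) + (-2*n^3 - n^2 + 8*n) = -n^3 - 9*n^2 + 5*n - 1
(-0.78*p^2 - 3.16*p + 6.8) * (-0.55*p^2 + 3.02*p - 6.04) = 0.429*p^4 - 0.6176*p^3 - 8.572*p^2 + 39.6224*p - 41.072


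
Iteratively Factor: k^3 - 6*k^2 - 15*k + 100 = (k - 5)*(k^2 - k - 20) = (k - 5)^2*(k + 4)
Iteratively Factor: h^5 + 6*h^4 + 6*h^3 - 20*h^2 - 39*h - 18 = (h - 2)*(h^4 + 8*h^3 + 22*h^2 + 24*h + 9) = (h - 2)*(h + 1)*(h^3 + 7*h^2 + 15*h + 9) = (h - 2)*(h + 1)^2*(h^2 + 6*h + 9) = (h - 2)*(h + 1)^2*(h + 3)*(h + 3)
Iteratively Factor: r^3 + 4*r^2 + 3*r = (r + 1)*(r^2 + 3*r) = r*(r + 1)*(r + 3)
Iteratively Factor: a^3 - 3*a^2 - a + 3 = (a + 1)*(a^2 - 4*a + 3) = (a - 3)*(a + 1)*(a - 1)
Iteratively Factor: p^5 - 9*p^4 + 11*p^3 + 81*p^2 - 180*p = (p - 4)*(p^4 - 5*p^3 - 9*p^2 + 45*p) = (p - 5)*(p - 4)*(p^3 - 9*p) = p*(p - 5)*(p - 4)*(p^2 - 9) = p*(p - 5)*(p - 4)*(p + 3)*(p - 3)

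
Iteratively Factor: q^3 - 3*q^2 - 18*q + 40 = (q + 4)*(q^2 - 7*q + 10) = (q - 5)*(q + 4)*(q - 2)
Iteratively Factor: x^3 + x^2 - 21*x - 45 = (x - 5)*(x^2 + 6*x + 9) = (x - 5)*(x + 3)*(x + 3)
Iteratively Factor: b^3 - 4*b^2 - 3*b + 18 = (b - 3)*(b^2 - b - 6) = (b - 3)*(b + 2)*(b - 3)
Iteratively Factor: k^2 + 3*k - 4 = (k - 1)*(k + 4)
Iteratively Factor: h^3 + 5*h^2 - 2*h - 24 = (h + 4)*(h^2 + h - 6) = (h + 3)*(h + 4)*(h - 2)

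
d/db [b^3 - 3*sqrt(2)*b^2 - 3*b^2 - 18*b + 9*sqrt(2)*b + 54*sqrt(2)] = 3*b^2 - 6*sqrt(2)*b - 6*b - 18 + 9*sqrt(2)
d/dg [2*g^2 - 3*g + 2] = 4*g - 3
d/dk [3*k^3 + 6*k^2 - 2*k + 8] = 9*k^2 + 12*k - 2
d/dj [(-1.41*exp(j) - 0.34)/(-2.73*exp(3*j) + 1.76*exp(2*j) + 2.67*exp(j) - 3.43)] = (-7.6986*exp(3*j) - 0.303*exp(2*j) + 1.1968*exp(j) + 5.7441)*exp(j)/(7.4529*exp(6*j) - 9.6096*exp(5*j) - 11.4806*exp(4*j) + 28.1262*exp(3*j) - 4.9447*exp(2*j) - 18.3162*exp(j) + 11.7649)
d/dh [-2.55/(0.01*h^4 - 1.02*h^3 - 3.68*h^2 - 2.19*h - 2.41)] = (0.102*h^3 - 7.803*h^2 - 18.768*h - 5.5845)/(-0.01*h^4 + 1.02*h^3 + 3.68*h^2 + 2.19*h + 2.41)^2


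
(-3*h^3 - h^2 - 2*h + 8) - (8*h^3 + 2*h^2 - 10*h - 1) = -11*h^3 - 3*h^2 + 8*h + 9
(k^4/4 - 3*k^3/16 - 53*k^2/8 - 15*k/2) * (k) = k^5/4 - 3*k^4/16 - 53*k^3/8 - 15*k^2/2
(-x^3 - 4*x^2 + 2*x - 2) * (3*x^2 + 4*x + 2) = -3*x^5 - 16*x^4 - 12*x^3 - 6*x^2 - 4*x - 4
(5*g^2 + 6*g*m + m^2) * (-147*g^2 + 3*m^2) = -735*g^4 - 882*g^3*m - 132*g^2*m^2 + 18*g*m^3 + 3*m^4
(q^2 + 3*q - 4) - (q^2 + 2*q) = q - 4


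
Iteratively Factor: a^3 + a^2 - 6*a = (a)*(a^2 + a - 6) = a*(a - 2)*(a + 3)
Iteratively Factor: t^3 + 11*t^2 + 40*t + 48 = (t + 4)*(t^2 + 7*t + 12) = (t + 3)*(t + 4)*(t + 4)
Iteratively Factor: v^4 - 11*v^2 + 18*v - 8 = (v + 4)*(v^3 - 4*v^2 + 5*v - 2) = (v - 2)*(v + 4)*(v^2 - 2*v + 1) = (v - 2)*(v - 1)*(v + 4)*(v - 1)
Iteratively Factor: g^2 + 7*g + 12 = (g + 3)*(g + 4)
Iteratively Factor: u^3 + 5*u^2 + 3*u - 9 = (u + 3)*(u^2 + 2*u - 3) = (u + 3)^2*(u - 1)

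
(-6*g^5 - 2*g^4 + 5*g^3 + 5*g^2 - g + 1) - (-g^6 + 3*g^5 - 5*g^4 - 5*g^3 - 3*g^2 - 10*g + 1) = g^6 - 9*g^5 + 3*g^4 + 10*g^3 + 8*g^2 + 9*g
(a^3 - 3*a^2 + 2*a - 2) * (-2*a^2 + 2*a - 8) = -2*a^5 + 8*a^4 - 18*a^3 + 32*a^2 - 20*a + 16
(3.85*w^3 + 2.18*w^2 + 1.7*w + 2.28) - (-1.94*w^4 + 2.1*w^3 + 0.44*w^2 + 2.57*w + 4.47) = 1.94*w^4 + 1.75*w^3 + 1.74*w^2 - 0.87*w - 2.19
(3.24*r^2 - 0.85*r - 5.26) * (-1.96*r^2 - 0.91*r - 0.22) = -6.3504*r^4 - 1.2824*r^3 + 10.3703*r^2 + 4.9736*r + 1.1572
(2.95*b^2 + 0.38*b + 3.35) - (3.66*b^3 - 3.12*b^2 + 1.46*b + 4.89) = -3.66*b^3 + 6.07*b^2 - 1.08*b - 1.54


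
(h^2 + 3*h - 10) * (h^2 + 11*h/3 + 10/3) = h^4 + 20*h^3/3 + 13*h^2/3 - 80*h/3 - 100/3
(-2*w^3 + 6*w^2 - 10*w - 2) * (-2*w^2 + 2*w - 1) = 4*w^5 - 16*w^4 + 34*w^3 - 22*w^2 + 6*w + 2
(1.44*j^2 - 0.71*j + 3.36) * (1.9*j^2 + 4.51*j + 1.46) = 2.736*j^4 + 5.1454*j^3 + 5.2843*j^2 + 14.117*j + 4.9056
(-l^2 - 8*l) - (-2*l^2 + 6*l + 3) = l^2 - 14*l - 3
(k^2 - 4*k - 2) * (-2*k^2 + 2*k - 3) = -2*k^4 + 10*k^3 - 7*k^2 + 8*k + 6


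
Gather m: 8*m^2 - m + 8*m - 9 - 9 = 8*m^2 + 7*m - 18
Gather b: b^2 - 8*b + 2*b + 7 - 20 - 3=b^2 - 6*b - 16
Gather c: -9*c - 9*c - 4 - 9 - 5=-18*c - 18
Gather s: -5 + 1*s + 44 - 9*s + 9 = 48 - 8*s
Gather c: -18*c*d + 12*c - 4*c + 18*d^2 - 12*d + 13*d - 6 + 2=c*(8 - 18*d) + 18*d^2 + d - 4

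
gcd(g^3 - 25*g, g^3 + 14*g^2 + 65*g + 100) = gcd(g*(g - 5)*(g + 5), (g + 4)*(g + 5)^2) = g + 5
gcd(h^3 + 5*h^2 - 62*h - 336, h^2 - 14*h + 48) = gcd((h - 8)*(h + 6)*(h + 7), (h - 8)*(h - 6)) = h - 8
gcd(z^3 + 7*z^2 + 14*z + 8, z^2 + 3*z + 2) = z^2 + 3*z + 2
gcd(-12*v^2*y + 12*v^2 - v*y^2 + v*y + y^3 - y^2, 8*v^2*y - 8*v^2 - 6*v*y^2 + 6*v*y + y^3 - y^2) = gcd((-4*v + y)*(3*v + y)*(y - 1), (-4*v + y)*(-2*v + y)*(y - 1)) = -4*v*y + 4*v + y^2 - y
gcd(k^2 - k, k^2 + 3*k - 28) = 1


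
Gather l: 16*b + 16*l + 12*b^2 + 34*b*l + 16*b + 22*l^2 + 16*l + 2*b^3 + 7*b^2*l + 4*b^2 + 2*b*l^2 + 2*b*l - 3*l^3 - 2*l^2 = 2*b^3 + 16*b^2 + 32*b - 3*l^3 + l^2*(2*b + 20) + l*(7*b^2 + 36*b + 32)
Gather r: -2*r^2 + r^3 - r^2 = r^3 - 3*r^2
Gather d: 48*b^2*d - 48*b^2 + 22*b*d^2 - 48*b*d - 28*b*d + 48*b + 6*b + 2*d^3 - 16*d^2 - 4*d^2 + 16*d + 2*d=-48*b^2 + 54*b + 2*d^3 + d^2*(22*b - 20) + d*(48*b^2 - 76*b + 18)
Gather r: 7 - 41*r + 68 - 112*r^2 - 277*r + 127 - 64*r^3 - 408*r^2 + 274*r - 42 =-64*r^3 - 520*r^2 - 44*r + 160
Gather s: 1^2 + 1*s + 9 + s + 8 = 2*s + 18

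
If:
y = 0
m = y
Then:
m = 0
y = 0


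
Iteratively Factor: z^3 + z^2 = (z)*(z^2 + z) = z^2*(z + 1)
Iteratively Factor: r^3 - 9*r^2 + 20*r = (r)*(r^2 - 9*r + 20) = r*(r - 4)*(r - 5)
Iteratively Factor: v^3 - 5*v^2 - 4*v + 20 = (v - 2)*(v^2 - 3*v - 10) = (v - 2)*(v + 2)*(v - 5)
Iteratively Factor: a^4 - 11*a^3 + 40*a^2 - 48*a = (a - 4)*(a^3 - 7*a^2 + 12*a) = (a - 4)*(a - 3)*(a^2 - 4*a) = a*(a - 4)*(a - 3)*(a - 4)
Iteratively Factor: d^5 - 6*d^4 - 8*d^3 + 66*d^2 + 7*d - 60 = (d + 1)*(d^4 - 7*d^3 - d^2 + 67*d - 60) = (d + 1)*(d + 3)*(d^3 - 10*d^2 + 29*d - 20) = (d - 4)*(d + 1)*(d + 3)*(d^2 - 6*d + 5) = (d - 4)*(d - 1)*(d + 1)*(d + 3)*(d - 5)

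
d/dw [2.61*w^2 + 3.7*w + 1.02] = 5.22*w + 3.7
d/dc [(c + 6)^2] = 2*c + 12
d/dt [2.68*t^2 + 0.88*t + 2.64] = 5.36*t + 0.88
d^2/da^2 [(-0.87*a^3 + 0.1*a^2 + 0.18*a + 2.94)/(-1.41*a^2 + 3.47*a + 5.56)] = (3.5527136788005e-15*a^5 + 32.897814*a^3 + 60.93666*a^2 + 239.209452*a - 116.134508)/(2.803221*a^6 - 20.696121*a^5 + 17.771499*a^4 + 121.438549*a^3 - 70.0776840000001*a^2 - 321.810576*a - 171.879616)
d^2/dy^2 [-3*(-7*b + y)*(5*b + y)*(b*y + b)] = 6*b*(2*b - 3*y - 1)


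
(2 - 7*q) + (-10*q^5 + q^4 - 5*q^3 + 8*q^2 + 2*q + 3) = -10*q^5 + q^4 - 5*q^3 + 8*q^2 - 5*q + 5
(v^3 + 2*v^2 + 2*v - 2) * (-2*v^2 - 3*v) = -2*v^5 - 7*v^4 - 10*v^3 - 2*v^2 + 6*v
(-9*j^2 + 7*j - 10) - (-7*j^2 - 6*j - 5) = -2*j^2 + 13*j - 5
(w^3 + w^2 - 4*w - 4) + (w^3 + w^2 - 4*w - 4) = 2*w^3 + 2*w^2 - 8*w - 8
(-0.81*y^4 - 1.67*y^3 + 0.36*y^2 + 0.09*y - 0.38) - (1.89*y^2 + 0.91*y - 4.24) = -0.81*y^4 - 1.67*y^3 - 1.53*y^2 - 0.82*y + 3.86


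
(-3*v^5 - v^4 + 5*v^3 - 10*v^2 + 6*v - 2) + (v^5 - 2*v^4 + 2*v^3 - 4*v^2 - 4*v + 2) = -2*v^5 - 3*v^4 + 7*v^3 - 14*v^2 + 2*v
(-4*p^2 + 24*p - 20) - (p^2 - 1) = -5*p^2 + 24*p - 19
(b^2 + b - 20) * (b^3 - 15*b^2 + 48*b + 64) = b^5 - 14*b^4 + 13*b^3 + 412*b^2 - 896*b - 1280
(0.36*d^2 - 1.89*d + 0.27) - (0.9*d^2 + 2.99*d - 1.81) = -0.54*d^2 - 4.88*d + 2.08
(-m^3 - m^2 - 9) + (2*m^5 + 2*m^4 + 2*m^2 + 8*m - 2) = 2*m^5 + 2*m^4 - m^3 + m^2 + 8*m - 11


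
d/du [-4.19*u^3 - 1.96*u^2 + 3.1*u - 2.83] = -12.57*u^2 - 3.92*u + 3.1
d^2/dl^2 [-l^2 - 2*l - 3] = -2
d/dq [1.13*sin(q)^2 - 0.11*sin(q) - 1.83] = (2.26*sin(q) - 0.11)*cos(q)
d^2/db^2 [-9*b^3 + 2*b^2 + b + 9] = 4 - 54*b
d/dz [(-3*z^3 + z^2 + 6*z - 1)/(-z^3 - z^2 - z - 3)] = (4*z^4 + 18*z^3 + 29*z^2 - 8*z - 19)/(z^6 + 2*z^5 + 3*z^4 + 8*z^3 + 7*z^2 + 6*z + 9)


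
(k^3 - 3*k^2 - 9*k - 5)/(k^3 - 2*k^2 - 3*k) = (k^2 - 4*k - 5)/(k*(k - 3))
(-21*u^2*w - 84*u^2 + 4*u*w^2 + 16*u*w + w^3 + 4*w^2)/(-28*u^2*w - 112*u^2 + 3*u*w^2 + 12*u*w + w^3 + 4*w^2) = (3*u - w)/(4*u - w)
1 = 1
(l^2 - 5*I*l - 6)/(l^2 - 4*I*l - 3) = (l - 2*I)/(l - I)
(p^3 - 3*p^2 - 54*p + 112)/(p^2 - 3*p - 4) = (-p^3 + 3*p^2 + 54*p - 112)/(-p^2 + 3*p + 4)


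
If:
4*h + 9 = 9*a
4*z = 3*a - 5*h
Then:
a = 15/11 - 16*z/33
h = 9/11 - 12*z/11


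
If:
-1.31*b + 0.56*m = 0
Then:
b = 0.427480916030534*m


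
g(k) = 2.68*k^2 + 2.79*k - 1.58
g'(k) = 5.36*k + 2.79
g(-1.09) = -1.44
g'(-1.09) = -3.05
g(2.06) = 15.54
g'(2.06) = 13.83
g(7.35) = 163.71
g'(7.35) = 42.19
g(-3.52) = 21.81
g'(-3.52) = -16.08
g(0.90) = 3.10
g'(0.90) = 7.61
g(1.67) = 10.55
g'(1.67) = 11.74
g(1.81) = 12.25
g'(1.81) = 12.49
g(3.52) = 41.45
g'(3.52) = 21.66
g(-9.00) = 190.39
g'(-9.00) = -45.45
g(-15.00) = 559.57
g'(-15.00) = -77.61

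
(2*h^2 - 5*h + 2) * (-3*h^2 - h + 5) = -6*h^4 + 13*h^3 + 9*h^2 - 27*h + 10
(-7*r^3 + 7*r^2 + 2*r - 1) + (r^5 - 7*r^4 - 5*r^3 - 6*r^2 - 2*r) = r^5 - 7*r^4 - 12*r^3 + r^2 - 1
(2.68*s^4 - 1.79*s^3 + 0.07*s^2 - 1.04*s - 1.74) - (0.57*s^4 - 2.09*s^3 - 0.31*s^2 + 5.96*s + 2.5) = 2.11*s^4 + 0.3*s^3 + 0.38*s^2 - 7.0*s - 4.24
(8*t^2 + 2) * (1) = 8*t^2 + 2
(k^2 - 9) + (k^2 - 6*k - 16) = 2*k^2 - 6*k - 25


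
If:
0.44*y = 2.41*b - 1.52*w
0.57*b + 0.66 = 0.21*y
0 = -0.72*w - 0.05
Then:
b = 1.05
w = -0.07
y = 5.99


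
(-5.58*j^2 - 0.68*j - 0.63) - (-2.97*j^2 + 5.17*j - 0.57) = -2.61*j^2 - 5.85*j - 0.0600000000000001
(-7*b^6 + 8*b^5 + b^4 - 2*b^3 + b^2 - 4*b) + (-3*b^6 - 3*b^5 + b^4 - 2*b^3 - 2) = -10*b^6 + 5*b^5 + 2*b^4 - 4*b^3 + b^2 - 4*b - 2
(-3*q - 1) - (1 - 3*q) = -2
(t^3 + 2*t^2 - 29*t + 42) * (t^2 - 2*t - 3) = t^5 - 36*t^3 + 94*t^2 + 3*t - 126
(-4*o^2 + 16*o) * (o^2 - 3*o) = -4*o^4 + 28*o^3 - 48*o^2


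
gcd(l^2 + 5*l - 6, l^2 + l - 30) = l + 6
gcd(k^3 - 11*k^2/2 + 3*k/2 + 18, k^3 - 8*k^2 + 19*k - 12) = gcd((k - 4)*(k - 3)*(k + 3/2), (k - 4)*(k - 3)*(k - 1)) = k^2 - 7*k + 12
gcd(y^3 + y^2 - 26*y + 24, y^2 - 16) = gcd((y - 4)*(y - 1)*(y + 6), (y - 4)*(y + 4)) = y - 4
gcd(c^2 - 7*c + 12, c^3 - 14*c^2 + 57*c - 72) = c - 3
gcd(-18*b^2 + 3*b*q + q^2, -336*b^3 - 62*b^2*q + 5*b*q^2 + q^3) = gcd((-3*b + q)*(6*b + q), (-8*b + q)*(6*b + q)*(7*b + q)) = 6*b + q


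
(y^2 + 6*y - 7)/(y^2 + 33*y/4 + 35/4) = 4*(y - 1)/(4*y + 5)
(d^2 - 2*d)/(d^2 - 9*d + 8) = d*(d - 2)/(d^2 - 9*d + 8)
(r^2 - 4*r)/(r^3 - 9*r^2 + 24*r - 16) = r/(r^2 - 5*r + 4)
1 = 1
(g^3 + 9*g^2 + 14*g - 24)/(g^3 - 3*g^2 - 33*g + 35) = (g^2 + 10*g + 24)/(g^2 - 2*g - 35)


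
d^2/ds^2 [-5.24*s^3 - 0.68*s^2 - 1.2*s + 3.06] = -31.44*s - 1.36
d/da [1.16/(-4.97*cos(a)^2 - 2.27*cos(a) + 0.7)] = -(11.5304*cos(a) + 2.6332)*sin(a)/(4.97*cos(a)^2 + 2.27*cos(a) - 0.7)^2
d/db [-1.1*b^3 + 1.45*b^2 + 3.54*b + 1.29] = -3.3*b^2 + 2.9*b + 3.54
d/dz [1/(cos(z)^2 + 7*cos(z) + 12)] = (2*cos(z) + 7)*sin(z)/(cos(z)^2 + 7*cos(z) + 12)^2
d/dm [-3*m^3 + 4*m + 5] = 4 - 9*m^2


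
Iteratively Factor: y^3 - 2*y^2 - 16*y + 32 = (y - 2)*(y^2 - 16) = (y - 2)*(y + 4)*(y - 4)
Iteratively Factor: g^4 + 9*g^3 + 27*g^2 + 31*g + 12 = (g + 4)*(g^3 + 5*g^2 + 7*g + 3) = (g + 1)*(g + 4)*(g^2 + 4*g + 3) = (g + 1)^2*(g + 4)*(g + 3)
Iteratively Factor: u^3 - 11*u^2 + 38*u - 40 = (u - 5)*(u^2 - 6*u + 8) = (u - 5)*(u - 4)*(u - 2)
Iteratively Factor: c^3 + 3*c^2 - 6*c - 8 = (c + 4)*(c^2 - c - 2) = (c + 1)*(c + 4)*(c - 2)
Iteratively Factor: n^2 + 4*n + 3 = (n + 3)*(n + 1)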